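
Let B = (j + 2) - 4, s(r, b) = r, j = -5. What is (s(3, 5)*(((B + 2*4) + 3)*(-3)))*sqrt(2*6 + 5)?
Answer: -36*sqrt(17) ≈ -148.43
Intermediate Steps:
B = -7 (B = (-5 + 2) - 4 = -3 - 4 = -7)
(s(3, 5)*(((B + 2*4) + 3)*(-3)))*sqrt(2*6 + 5) = (3*(((-7 + 2*4) + 3)*(-3)))*sqrt(2*6 + 5) = (3*(((-7 + 8) + 3)*(-3)))*sqrt(12 + 5) = (3*((1 + 3)*(-3)))*sqrt(17) = (3*(4*(-3)))*sqrt(17) = (3*(-12))*sqrt(17) = -36*sqrt(17)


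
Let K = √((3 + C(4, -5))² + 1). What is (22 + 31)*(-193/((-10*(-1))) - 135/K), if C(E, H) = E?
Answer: -10229/10 - 1431*√2/2 ≈ -2034.8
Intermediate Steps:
K = 5*√2 (K = √((3 + 4)² + 1) = √(7² + 1) = √(49 + 1) = √50 = 5*√2 ≈ 7.0711)
(22 + 31)*(-193/((-10*(-1))) - 135/K) = (22 + 31)*(-193/((-10*(-1))) - 135*√2/10) = 53*(-193/10 - 27*√2/2) = -10229/10 - 1431*√2/2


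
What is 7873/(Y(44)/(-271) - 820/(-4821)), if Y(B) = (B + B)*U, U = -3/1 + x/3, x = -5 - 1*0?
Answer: 10286003643/2202044 ≈ 4671.1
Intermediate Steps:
x = -5 (x = -5 + 0 = -5)
U = -14/3 (U = -3/1 - 5/3 = -3*1 - 5*1/3 = -3 - 5/3 = -14/3 ≈ -4.6667)
Y(B) = -28*B/3 (Y(B) = (B + B)*(-14/3) = (2*B)*(-14/3) = -28*B/3)
7873/(Y(44)/(-271) - 820/(-4821)) = 7873/(-28/3*44/(-271) - 820/(-4821)) = 7873/(-1232/3*(-1/271) - 820*(-1/4821)) = 7873/(1232/813 + 820/4821) = 7873/(2202044/1306491) = 7873*(1306491/2202044) = 10286003643/2202044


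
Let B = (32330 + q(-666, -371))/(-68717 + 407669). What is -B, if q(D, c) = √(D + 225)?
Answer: -16165/169476 - 7*I/112984 ≈ -0.095382 - 6.1956e-5*I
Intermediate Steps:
q(D, c) = √(225 + D)
B = 16165/169476 + 7*I/112984 (B = (32330 + √(225 - 666))/(-68717 + 407669) = (32330 + √(-441))/338952 = (32330 + 21*I)*(1/338952) = 16165/169476 + 7*I/112984 ≈ 0.095382 + 6.1956e-5*I)
-B = -(16165/169476 + 7*I/112984) = -16165/169476 - 7*I/112984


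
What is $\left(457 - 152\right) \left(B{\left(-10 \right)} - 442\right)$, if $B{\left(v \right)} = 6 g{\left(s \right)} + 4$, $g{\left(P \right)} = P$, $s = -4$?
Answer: $-140910$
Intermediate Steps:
$B{\left(v \right)} = -20$ ($B{\left(v \right)} = 6 \left(-4\right) + 4 = -24 + 4 = -20$)
$\left(457 - 152\right) \left(B{\left(-10 \right)} - 442\right) = \left(457 - 152\right) \left(-20 - 442\right) = 305 \left(-20 - 442\right) = 305 \left(-462\right) = -140910$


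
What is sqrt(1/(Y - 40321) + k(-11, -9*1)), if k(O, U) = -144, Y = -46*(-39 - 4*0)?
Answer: I*sqrt(213743519503)/38527 ≈ 12.0*I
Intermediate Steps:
Y = 1794 (Y = -46*(-39 + 0) = -46*(-39) = 1794)
sqrt(1/(Y - 40321) + k(-11, -9*1)) = sqrt(1/(1794 - 40321) - 144) = sqrt(1/(-38527) - 144) = sqrt(-1/38527 - 144) = sqrt(-5547889/38527) = I*sqrt(213743519503)/38527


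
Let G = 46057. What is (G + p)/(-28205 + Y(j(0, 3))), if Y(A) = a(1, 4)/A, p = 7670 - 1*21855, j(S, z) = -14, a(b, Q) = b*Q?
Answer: -223104/197437 ≈ -1.1300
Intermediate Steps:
a(b, Q) = Q*b
p = -14185 (p = 7670 - 21855 = -14185)
Y(A) = 4/A (Y(A) = (4*1)/A = 4/A)
(G + p)/(-28205 + Y(j(0, 3))) = (46057 - 14185)/(-28205 + 4/(-14)) = 31872/(-28205 + 4*(-1/14)) = 31872/(-28205 - 2/7) = 31872/(-197437/7) = 31872*(-7/197437) = -223104/197437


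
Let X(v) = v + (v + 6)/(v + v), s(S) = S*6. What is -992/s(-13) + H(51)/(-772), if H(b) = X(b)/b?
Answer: 221300347/17402424 ≈ 12.717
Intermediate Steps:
s(S) = 6*S
X(v) = v + (6 + v)/(2*v) (X(v) = v + (6 + v)/((2*v)) = v + (6 + v)*(1/(2*v)) = v + (6 + v)/(2*v))
H(b) = (½ + b + 3/b)/b
-992/s(-13) + H(51)/(-772) = -992/(6*(-13)) + (1 + (½)/51 + 3/51²)/(-772) = -992/(-78) + (1 + (½)*(1/51) + 3*(1/2601))*(-1/772) = -992*(-1/78) + (1 + 1/102 + 1/867)*(-1/772) = 496/39 + (1753/1734)*(-1/772) = 496/39 - 1753/1338648 = 221300347/17402424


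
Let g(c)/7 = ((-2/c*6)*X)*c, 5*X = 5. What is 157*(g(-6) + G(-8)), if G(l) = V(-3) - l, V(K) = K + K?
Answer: -12874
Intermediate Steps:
X = 1 (X = (⅕)*5 = 1)
V(K) = 2*K
g(c) = -84 (g(c) = 7*(((-2/c*6)*1)*c) = 7*((-12/c*1)*c) = 7*((-12/c)*c) = 7*(-12) = -84)
G(l) = -6 - l (G(l) = 2*(-3) - l = -6 - l)
157*(g(-6) + G(-8)) = 157*(-84 + (-6 - 1*(-8))) = 157*(-84 + (-6 + 8)) = 157*(-84 + 2) = 157*(-82) = -12874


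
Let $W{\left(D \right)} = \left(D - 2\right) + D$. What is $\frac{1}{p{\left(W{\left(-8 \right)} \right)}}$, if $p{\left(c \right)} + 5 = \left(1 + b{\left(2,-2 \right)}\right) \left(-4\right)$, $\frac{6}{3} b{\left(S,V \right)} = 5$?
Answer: $- \frac{1}{19} \approx -0.052632$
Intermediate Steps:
$b{\left(S,V \right)} = \frac{5}{2}$ ($b{\left(S,V \right)} = \frac{1}{2} \cdot 5 = \frac{5}{2}$)
$W{\left(D \right)} = -2 + 2 D$ ($W{\left(D \right)} = \left(-2 + D\right) + D = -2 + 2 D$)
$p{\left(c \right)} = -19$ ($p{\left(c \right)} = -5 + \left(1 + \frac{5}{2}\right) \left(-4\right) = -5 + \frac{7}{2} \left(-4\right) = -5 - 14 = -19$)
$\frac{1}{p{\left(W{\left(-8 \right)} \right)}} = \frac{1}{-19} = - \frac{1}{19}$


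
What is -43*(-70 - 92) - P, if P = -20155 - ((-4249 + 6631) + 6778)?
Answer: 36281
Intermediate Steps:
P = -29315 (P = -20155 - (2382 + 6778) = -20155 - 1*9160 = -20155 - 9160 = -29315)
-43*(-70 - 92) - P = -43*(-70 - 92) - 1*(-29315) = -43*(-162) + 29315 = 6966 + 29315 = 36281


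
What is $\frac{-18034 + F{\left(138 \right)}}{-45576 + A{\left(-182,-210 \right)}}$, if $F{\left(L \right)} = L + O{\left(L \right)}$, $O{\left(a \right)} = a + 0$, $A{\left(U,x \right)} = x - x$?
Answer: $\frac{8879}{22788} \approx 0.38964$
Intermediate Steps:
$A{\left(U,x \right)} = 0$
$O{\left(a \right)} = a$
$F{\left(L \right)} = 2 L$ ($F{\left(L \right)} = L + L = 2 L$)
$\frac{-18034 + F{\left(138 \right)}}{-45576 + A{\left(-182,-210 \right)}} = \frac{-18034 + 2 \cdot 138}{-45576 + 0} = \frac{-18034 + 276}{-45576} = \left(-17758\right) \left(- \frac{1}{45576}\right) = \frac{8879}{22788}$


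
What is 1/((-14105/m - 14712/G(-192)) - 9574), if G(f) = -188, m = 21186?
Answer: -995742/9455974735 ≈ -0.00010530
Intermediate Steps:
1/((-14105/m - 14712/G(-192)) - 9574) = 1/((-14105/21186 - 14712/(-188)) - 9574) = 1/((-14105*1/21186 - 14712*(-1/188)) - 9574) = 1/((-14105/21186 + 3678/47) - 9574) = 1/(77259173/995742 - 9574) = 1/(-9455974735/995742) = -995742/9455974735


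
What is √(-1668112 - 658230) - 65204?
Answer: -65204 + I*√2326342 ≈ -65204.0 + 1525.2*I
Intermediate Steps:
√(-1668112 - 658230) - 65204 = √(-2326342) - 65204 = I*√2326342 - 65204 = -65204 + I*√2326342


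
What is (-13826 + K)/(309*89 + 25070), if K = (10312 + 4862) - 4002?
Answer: -2654/52571 ≈ -0.050484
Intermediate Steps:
K = 11172 (K = 15174 - 4002 = 11172)
(-13826 + K)/(309*89 + 25070) = (-13826 + 11172)/(309*89 + 25070) = -2654/(27501 + 25070) = -2654/52571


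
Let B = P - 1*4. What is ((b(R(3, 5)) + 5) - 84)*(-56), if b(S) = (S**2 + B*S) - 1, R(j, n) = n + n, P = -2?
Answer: 2240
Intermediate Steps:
B = -6 (B = -2 - 1*4 = -2 - 4 = -6)
R(j, n) = 2*n
b(S) = -1 + S**2 - 6*S (b(S) = (S**2 - 6*S) - 1 = -1 + S**2 - 6*S)
((b(R(3, 5)) + 5) - 84)*(-56) = (((-1 + (2*5)**2 - 12*5) + 5) - 84)*(-56) = (((-1 + 10**2 - 6*10) + 5) - 84)*(-56) = (((-1 + 100 - 60) + 5) - 84)*(-56) = ((39 + 5) - 84)*(-56) = (44 - 84)*(-56) = -40*(-56) = 2240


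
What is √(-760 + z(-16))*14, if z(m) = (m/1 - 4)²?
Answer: 84*I*√10 ≈ 265.63*I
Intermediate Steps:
z(m) = (-4 + m)² (z(m) = (m*1 - 4)² = (m - 4)² = (-4 + m)²)
√(-760 + z(-16))*14 = √(-760 + (-4 - 16)²)*14 = √(-760 + (-20)²)*14 = √(-760 + 400)*14 = √(-360)*14 = (6*I*√10)*14 = 84*I*√10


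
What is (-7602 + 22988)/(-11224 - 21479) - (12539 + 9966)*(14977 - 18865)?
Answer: 2861494170934/32703 ≈ 8.7499e+7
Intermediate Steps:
(-7602 + 22988)/(-11224 - 21479) - (12539 + 9966)*(14977 - 18865) = 15386/(-32703) - 22505*(-3888) = 15386*(-1/32703) - 1*(-87499440) = -15386/32703 + 87499440 = 2861494170934/32703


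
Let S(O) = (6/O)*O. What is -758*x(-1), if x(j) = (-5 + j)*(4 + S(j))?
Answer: 45480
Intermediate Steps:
S(O) = 6
x(j) = -50 + 10*j (x(j) = (-5 + j)*(4 + 6) = (-5 + j)*10 = -50 + 10*j)
-758*x(-1) = -758*(-50 + 10*(-1)) = -758*(-50 - 10) = -758*(-60) = 45480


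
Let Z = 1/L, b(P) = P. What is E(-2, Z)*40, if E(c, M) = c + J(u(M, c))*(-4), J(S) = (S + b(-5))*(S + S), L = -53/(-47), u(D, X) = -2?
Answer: -4560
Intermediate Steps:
L = 53/47 (L = -53*(-1/47) = 53/47 ≈ 1.1277)
Z = 47/53 (Z = 1/(53/47) = 47/53 ≈ 0.88679)
J(S) = 2*S*(-5 + S) (J(S) = (S - 5)*(S + S) = (-5 + S)*(2*S) = 2*S*(-5 + S))
E(c, M) = -112 + c (E(c, M) = c + (2*(-2)*(-5 - 2))*(-4) = c + (2*(-2)*(-7))*(-4) = c + 28*(-4) = c - 112 = -112 + c)
E(-2, Z)*40 = (-112 - 2)*40 = -114*40 = -4560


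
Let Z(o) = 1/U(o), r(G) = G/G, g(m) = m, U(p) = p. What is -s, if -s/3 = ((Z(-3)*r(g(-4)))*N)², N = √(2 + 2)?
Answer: 4/3 ≈ 1.3333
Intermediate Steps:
r(G) = 1
Z(o) = 1/o
N = 2 (N = √4 = 2)
s = -4/3 (s = -3*((1/(-3))*2)² = -3*(-⅓*1*2)² = -3*(-⅓*2)² = -3*(-⅔)² = -3*4/9 = -4/3 ≈ -1.3333)
-s = -1*(-4/3) = 4/3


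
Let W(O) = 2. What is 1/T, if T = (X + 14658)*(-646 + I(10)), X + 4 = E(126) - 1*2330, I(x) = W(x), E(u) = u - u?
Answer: -1/7936656 ≈ -1.2600e-7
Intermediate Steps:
E(u) = 0
I(x) = 2
X = -2334 (X = -4 + (0 - 1*2330) = -4 + (0 - 2330) = -4 - 2330 = -2334)
T = -7936656 (T = (-2334 + 14658)*(-646 + 2) = 12324*(-644) = -7936656)
1/T = 1/(-7936656) = -1/7936656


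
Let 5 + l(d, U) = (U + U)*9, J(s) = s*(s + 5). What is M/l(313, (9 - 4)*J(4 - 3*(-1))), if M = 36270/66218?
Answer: 3627/50027699 ≈ 7.2500e-5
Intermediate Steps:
J(s) = s*(5 + s)
M = 18135/33109 (M = 36270*(1/66218) = 18135/33109 ≈ 0.54774)
l(d, U) = -5 + 18*U (l(d, U) = -5 + (U + U)*9 = -5 + (2*U)*9 = -5 + 18*U)
M/l(313, (9 - 4)*J(4 - 3*(-1))) = 18135/(33109*(-5 + 18*((9 - 4)*((4 - 3*(-1))*(5 + (4 - 3*(-1))))))) = 18135/(33109*(-5 + 18*(5*((4 + 3)*(5 + (4 + 3)))))) = 18135/(33109*(-5 + 18*(5*(7*(5 + 7))))) = 18135/(33109*(-5 + 18*(5*(7*12)))) = 18135/(33109*(-5 + 18*(5*84))) = 18135/(33109*(-5 + 18*420)) = 18135/(33109*(-5 + 7560)) = (18135/33109)/7555 = (18135/33109)*(1/7555) = 3627/50027699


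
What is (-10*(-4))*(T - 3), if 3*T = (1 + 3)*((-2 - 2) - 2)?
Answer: -440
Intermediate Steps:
T = -8 (T = ((1 + 3)*((-2 - 2) - 2))/3 = (4*(-4 - 2))/3 = (4*(-6))/3 = (1/3)*(-24) = -8)
(-10*(-4))*(T - 3) = (-10*(-4))*(-8 - 3) = 40*(-11) = -440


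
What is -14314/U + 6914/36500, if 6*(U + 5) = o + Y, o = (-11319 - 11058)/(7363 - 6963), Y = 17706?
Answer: -200862728163/42875473250 ≈ -4.6848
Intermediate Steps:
o = -22377/400 ≈ -55.943
U = 2349341/800 (U = -5 + (-22377/400 + 17706)/6 = -5 + (1/6)*(7060023/400) = -5 + 2353341/800 = 2349341/800 ≈ 2936.7)
-14314/U + 6914/36500 = -14314/2349341/800 + 6914/36500 = -14314*800/2349341 + 6914*(1/36500) = -11451200/2349341 + 3457/18250 = -200862728163/42875473250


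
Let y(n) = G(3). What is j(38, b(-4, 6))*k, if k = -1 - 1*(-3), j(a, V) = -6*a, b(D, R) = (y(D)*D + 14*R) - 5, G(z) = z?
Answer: -456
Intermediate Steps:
y(n) = 3
b(D, R) = -5 + 3*D + 14*R (b(D, R) = (3*D + 14*R) - 5 = -5 + 3*D + 14*R)
k = 2 (k = -1 + 3 = 2)
j(38, b(-4, 6))*k = -6*38*2 = -228*2 = -456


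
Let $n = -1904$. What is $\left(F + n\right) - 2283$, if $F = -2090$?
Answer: $-6277$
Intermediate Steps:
$\left(F + n\right) - 2283 = \left(-2090 - 1904\right) - 2283 = -3994 - 2283 = -6277$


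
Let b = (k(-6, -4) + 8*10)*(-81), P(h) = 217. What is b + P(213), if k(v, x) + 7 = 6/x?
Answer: -11149/2 ≈ -5574.5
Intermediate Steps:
k(v, x) = -7 + 6/x
b = -11583/2 (b = ((-7 + 6/(-4)) + 8*10)*(-81) = ((-7 + 6*(-1/4)) + 80)*(-81) = ((-7 - 3/2) + 80)*(-81) = (-17/2 + 80)*(-81) = (143/2)*(-81) = -11583/2 ≈ -5791.5)
b + P(213) = -11583/2 + 217 = -11149/2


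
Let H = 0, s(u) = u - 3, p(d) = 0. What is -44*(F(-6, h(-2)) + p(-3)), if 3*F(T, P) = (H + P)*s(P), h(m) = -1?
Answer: -176/3 ≈ -58.667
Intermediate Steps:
s(u) = -3 + u
F(T, P) = P*(-3 + P)/3 (F(T, P) = ((0 + P)*(-3 + P))/3 = (P*(-3 + P))/3 = P*(-3 + P)/3)
-44*(F(-6, h(-2)) + p(-3)) = -44*((⅓)*(-1)*(-3 - 1) + 0) = -44*((⅓)*(-1)*(-4) + 0) = -44*(4/3 + 0) = -44*4/3 = -176/3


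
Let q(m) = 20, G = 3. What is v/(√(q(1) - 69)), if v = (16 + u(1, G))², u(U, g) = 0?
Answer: -256*I/7 ≈ -36.571*I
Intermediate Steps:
v = 256 (v = (16 + 0)² = 16² = 256)
v/(√(q(1) - 69)) = 256/(√(20 - 69)) = 256/(√(-49)) = 256/((7*I)) = 256*(-I/7) = -256*I/7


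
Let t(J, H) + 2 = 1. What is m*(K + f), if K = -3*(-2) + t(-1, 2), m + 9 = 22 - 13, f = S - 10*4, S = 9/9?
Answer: 0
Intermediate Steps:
S = 1 (S = 9*(⅑) = 1)
t(J, H) = -1 (t(J, H) = -2 + 1 = -1)
f = -39 (f = 1 - 10*4 = 1 - 1*40 = 1 - 40 = -39)
m = 0 (m = -9 + (22 - 13) = -9 + 9 = 0)
K = 5 (K = -3*(-2) - 1 = 6 - 1 = 5)
m*(K + f) = 0*(5 - 39) = 0*(-34) = 0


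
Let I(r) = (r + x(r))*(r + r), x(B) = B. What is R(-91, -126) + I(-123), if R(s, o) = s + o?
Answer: 60299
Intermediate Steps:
R(s, o) = o + s
I(r) = 4*r² (I(r) = (r + r)*(r + r) = (2*r)*(2*r) = 4*r²)
R(-91, -126) + I(-123) = (-126 - 91) + 4*(-123)² = -217 + 4*15129 = -217 + 60516 = 60299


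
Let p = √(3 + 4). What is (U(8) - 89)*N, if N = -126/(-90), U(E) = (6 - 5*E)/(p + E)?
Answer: -7483/57 + 238*√7/285 ≈ -129.07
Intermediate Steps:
p = √7 ≈ 2.6458
U(E) = (6 - 5*E)/(E + √7) (U(E) = (6 - 5*E)/(√7 + E) = (6 - 5*E)/(E + √7))
N = 7/5 (N = -126*(-1/90) = 7/5 ≈ 1.4000)
(U(8) - 89)*N = ((6 - 5*8)/(8 + √7) - 89)*(7/5) = ((6 - 40)/(8 + √7) - 89)*(7/5) = (-34/(8 + √7) - 89)*(7/5) = (-89 - 34/(8 + √7))*(7/5) = -623/5 - 238/(5*(8 + √7))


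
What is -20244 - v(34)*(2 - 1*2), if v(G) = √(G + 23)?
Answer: -20244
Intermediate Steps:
v(G) = √(23 + G)
-20244 - v(34)*(2 - 1*2) = -20244 - √(23 + 34)*(2 - 1*2) = -20244 - √57*(2 - 2) = -20244 - √57*0 = -20244 - 1*0 = -20244 + 0 = -20244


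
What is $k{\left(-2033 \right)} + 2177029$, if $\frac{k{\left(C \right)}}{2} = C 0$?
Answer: $2177029$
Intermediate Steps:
$k{\left(C \right)} = 0$ ($k{\left(C \right)} = 2 C 0 = 2 \cdot 0 = 0$)
$k{\left(-2033 \right)} + 2177029 = 0 + 2177029 = 2177029$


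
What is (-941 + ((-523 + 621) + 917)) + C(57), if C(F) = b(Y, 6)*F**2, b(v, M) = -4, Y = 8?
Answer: -12922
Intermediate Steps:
C(F) = -4*F**2
(-941 + ((-523 + 621) + 917)) + C(57) = (-941 + ((-523 + 621) + 917)) - 4*57**2 = (-941 + (98 + 917)) - 4*3249 = (-941 + 1015) - 12996 = 74 - 12996 = -12922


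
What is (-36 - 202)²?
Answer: 56644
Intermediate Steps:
(-36 - 202)² = (-238)² = 56644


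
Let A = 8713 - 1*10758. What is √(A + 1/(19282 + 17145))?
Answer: I*√2713564306378/36427 ≈ 45.222*I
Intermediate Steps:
A = -2045 (A = 8713 - 10758 = -2045)
√(A + 1/(19282 + 17145)) = √(-2045 + 1/(19282 + 17145)) = √(-2045 + 1/36427) = √(-74493214/36427) = I*√2713564306378/36427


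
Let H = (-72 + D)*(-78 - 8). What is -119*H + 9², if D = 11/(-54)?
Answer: -19948996/27 ≈ -7.3885e+5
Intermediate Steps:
D = -11/54 (D = 11*(-1/54) = -11/54 ≈ -0.20370)
H = 167657/27 (H = (-72 - 11/54)*(-78 - 8) = -3899/54*(-86) = 167657/27 ≈ 6209.5)
-119*H + 9² = -119*167657/27 + 9² = -19951183/27 + 81 = -19948996/27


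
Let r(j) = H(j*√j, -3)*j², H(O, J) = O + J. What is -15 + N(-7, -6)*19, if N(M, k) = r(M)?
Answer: -2808 - 6517*I*√7 ≈ -2808.0 - 17242.0*I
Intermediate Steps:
H(O, J) = J + O
r(j) = j²*(-3 + j^(3/2)) (r(j) = (-3 + j*√j)*j² = (-3 + j^(3/2))*j² = j²*(-3 + j^(3/2)))
N(M, k) = M²*(-3 + M^(3/2))
-15 + N(-7, -6)*19 = -15 + ((-7)²*(-3 + (-7)^(3/2)))*19 = -15 + (49*(-3 - 7*I*√7))*19 = -15 + (-147 - 343*I*√7)*19 = -15 + (-2793 - 6517*I*√7) = -2808 - 6517*I*√7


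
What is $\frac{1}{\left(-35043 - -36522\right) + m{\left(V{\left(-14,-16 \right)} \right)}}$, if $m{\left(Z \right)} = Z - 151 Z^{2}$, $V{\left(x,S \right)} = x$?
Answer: $- \frac{1}{28131} \approx -3.5548 \cdot 10^{-5}$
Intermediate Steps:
$m{\left(Z \right)} = Z - 151 Z^{2}$
$\frac{1}{\left(-35043 - -36522\right) + m{\left(V{\left(-14,-16 \right)} \right)}} = \frac{1}{\left(-35043 - -36522\right) - 14 \left(1 - -2114\right)} = \frac{1}{\left(-35043 + 36522\right) - 14 \left(1 + 2114\right)} = \frac{1}{1479 - 29610} = \frac{1}{-28131} = - \frac{1}{28131}$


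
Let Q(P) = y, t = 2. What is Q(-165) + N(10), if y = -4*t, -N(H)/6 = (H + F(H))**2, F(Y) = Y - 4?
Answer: -1544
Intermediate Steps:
F(Y) = -4 + Y
N(H) = -6*(-4 + 2*H)**2 (N(H) = -6*(H + (-4 + H))**2 = -6*(-4 + 2*H)**2)
y = -8 (y = -4*2 = -8)
Q(P) = -8
Q(-165) + N(10) = -8 - 24*(-2 + 10)**2 = -8 - 24*8**2 = -8 - 24*64 = -8 - 1536 = -1544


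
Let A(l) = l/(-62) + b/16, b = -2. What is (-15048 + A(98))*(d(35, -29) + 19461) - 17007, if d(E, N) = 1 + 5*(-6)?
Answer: -9066349500/31 ≈ -2.9246e+8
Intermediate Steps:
d(E, N) = -29 (d(E, N) = 1 - 30 = -29)
A(l) = -⅛ - l/62 (A(l) = l/(-62) - 2/16 = l*(-1/62) - 2*1/16 = -l/62 - ⅛ = -⅛ - l/62)
(-15048 + A(98))*(d(35, -29) + 19461) - 17007 = (-15048 + (-⅛ - 1/62*98))*(-29 + 19461) - 17007 = (-15048 + (-⅛ - 49/31))*19432 - 17007 = (-15048 - 423/248)*19432 - 17007 = -3732327/248*19432 - 17007 = -9065822283/31 - 17007 = -9066349500/31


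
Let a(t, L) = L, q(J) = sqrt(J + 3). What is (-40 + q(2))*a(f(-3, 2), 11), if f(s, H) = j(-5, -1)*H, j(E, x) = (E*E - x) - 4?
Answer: -440 + 11*sqrt(5) ≈ -415.40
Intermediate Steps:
j(E, x) = -4 + E**2 - x (j(E, x) = (E**2 - x) - 4 = -4 + E**2 - x)
q(J) = sqrt(3 + J)
f(s, H) = 22*H (f(s, H) = (-4 + (-5)**2 - 1*(-1))*H = (-4 + 25 + 1)*H = 22*H)
(-40 + q(2))*a(f(-3, 2), 11) = (-40 + sqrt(3 + 2))*11 = (-40 + sqrt(5))*11 = -440 + 11*sqrt(5)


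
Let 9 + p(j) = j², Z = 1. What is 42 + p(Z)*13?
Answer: -62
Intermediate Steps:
p(j) = -9 + j²
42 + p(Z)*13 = 42 + (-9 + 1²)*13 = 42 + (-9 + 1)*13 = 42 - 8*13 = 42 - 104 = -62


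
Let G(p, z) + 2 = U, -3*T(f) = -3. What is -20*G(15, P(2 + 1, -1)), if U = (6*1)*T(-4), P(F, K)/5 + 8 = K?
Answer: -80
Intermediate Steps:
P(F, K) = -40 + 5*K
T(f) = 1 (T(f) = -⅓*(-3) = 1)
U = 6 (U = (6*1)*1 = 6*1 = 6)
G(p, z) = 4 (G(p, z) = -2 + 6 = 4)
-20*G(15, P(2 + 1, -1)) = -20*4 = -80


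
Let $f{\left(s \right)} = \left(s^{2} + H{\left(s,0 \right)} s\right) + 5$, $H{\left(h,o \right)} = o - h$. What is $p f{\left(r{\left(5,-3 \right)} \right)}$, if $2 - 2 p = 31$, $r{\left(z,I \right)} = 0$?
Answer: $- \frac{145}{2} \approx -72.5$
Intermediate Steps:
$p = - \frac{29}{2}$ ($p = 1 - \frac{31}{2} = - \frac{29}{2} \approx -14.5$)
$f{\left(s \right)} = 5$ ($f{\left(s \right)} = \left(s^{2} + \left(0 - s\right) s\right) + 5 = \left(s^{2} + - s s\right) + 5 = \left(s^{2} - s^{2}\right) + 5 = 0 + 5 = 5$)
$p f{\left(r{\left(5,-3 \right)} \right)} = \left(- \frac{29}{2}\right) 5 = - \frac{145}{2}$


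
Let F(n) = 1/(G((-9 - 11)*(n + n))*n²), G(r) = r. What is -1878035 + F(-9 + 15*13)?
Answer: -483395391518401/257394240 ≈ -1.8780e+6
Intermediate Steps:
F(n) = -1/(40*n³) (F(n) = 1/(((-9 - 11)*(n + n))*n²) = 1/((-40*n)*n²) = 1/(-40*n³) = -1/(40*n³))
-1878035 + F(-9 + 15*13) = -1878035 - 1/(40*(-9 + 15*13)³) = -1878035 - 1/(40*(-9 + 195)³) = -1878035 - 1/40/186³ = -1878035 - 1/40*1/6434856 = -1878035 - 1/257394240 = -483395391518401/257394240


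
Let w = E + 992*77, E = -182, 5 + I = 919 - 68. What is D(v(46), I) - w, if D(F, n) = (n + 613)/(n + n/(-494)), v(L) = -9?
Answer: -15890728505/208539 ≈ -76200.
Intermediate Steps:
I = 846 (I = -5 + (919 - 68) = -5 + 851 = 846)
D(F, n) = 494*(613 + n)/(493*n) (D(F, n) = (613 + n)/(n + n*(-1/494)) = (613 + n)/(n - n/494) = (613 + n)/((493*n/494)) = (613 + n)*(494/(493*n)) = 494*(613 + n)/(493*n))
w = 76202 (w = -182 + 992*77 = -182 + 76384 = 76202)
D(v(46), I) - w = (494/493)*(613 + 846)/846 - 1*76202 = (494/493)*(1/846)*1459 - 76202 = 360373/208539 - 76202 = -15890728505/208539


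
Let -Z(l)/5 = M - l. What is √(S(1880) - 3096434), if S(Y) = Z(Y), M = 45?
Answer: I*√3087259 ≈ 1757.1*I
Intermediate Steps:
Z(l) = -225 + 5*l (Z(l) = -5*(45 - l) = -225 + 5*l)
S(Y) = -225 + 5*Y
√(S(1880) - 3096434) = √((-225 + 5*1880) - 3096434) = √((-225 + 9400) - 3096434) = √(9175 - 3096434) = √(-3087259) = I*√3087259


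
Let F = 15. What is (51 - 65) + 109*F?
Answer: 1621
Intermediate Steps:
(51 - 65) + 109*F = (51 - 65) + 109*15 = -14 + 1635 = 1621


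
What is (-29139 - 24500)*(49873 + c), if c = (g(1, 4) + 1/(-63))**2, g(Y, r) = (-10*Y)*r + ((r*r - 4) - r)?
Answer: -10835841068414/3969 ≈ -2.7301e+9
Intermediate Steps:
g(Y, r) = -4 + r**2 - r - 10*Y*r (g(Y, r) = -10*Y*r + ((r**2 - 4) - r) = -10*Y*r + ((-4 + r**2) - r) = -10*Y*r + (-4 + r**2 - r) = -4 + r**2 - r - 10*Y*r)
c = 4068289/3969 (c = ((-4 + 4**2 - 1*4 - 10*1*4) + 1/(-63))**2 = ((-4 + 16 - 4 - 40) - 1/63)**2 = (-32 - 1/63)**2 = (-2017/63)**2 = 4068289/3969 ≈ 1025.0)
(-29139 - 24500)*(49873 + c) = (-29139 - 24500)*(49873 + 4068289/3969) = -53639*202014226/3969 = -10835841068414/3969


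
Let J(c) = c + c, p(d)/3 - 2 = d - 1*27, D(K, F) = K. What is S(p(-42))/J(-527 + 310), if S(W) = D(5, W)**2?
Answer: -25/434 ≈ -0.057604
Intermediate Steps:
p(d) = -75 + 3*d (p(d) = 6 + 3*(d - 1*27) = 6 + 3*(d - 27) = 6 + 3*(-27 + d) = 6 + (-81 + 3*d) = -75 + 3*d)
S(W) = 25 (S(W) = 5**2 = 25)
J(c) = 2*c
S(p(-42))/J(-527 + 310) = 25/((2*(-527 + 310))) = 25/((2*(-217))) = 25/(-434) = 25*(-1/434) = -25/434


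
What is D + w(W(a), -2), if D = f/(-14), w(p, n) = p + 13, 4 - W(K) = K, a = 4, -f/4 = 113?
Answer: 317/7 ≈ 45.286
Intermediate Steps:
f = -452 (f = -4*113 = -452)
W(K) = 4 - K
w(p, n) = 13 + p
D = 226/7 (D = -452/(-14) = -452*(-1/14) = 226/7 ≈ 32.286)
D + w(W(a), -2) = 226/7 + (13 + (4 - 1*4)) = 226/7 + (13 + (4 - 4)) = 226/7 + (13 + 0) = 226/7 + 13 = 317/7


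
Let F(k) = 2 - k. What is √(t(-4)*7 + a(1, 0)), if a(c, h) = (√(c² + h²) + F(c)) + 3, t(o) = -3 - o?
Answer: 2*√3 ≈ 3.4641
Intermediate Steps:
a(c, h) = 5 + √(c² + h²) - c (a(c, h) = (√(c² + h²) + (2 - c)) + 3 = (2 + √(c² + h²) - c) + 3 = 5 + √(c² + h²) - c)
√(t(-4)*7 + a(1, 0)) = √((-3 - 1*(-4))*7 + (5 + √(1² + 0²) - 1*1)) = √((-3 + 4)*7 + (5 + √(1 + 0) - 1)) = √(1*7 + (5 + √1 - 1)) = √(7 + (5 + 1 - 1)) = √(7 + 5) = √12 = 2*√3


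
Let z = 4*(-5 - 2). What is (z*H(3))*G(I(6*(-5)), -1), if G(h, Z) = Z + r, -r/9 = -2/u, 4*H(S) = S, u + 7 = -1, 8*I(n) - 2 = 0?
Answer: 273/4 ≈ 68.250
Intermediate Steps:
z = -28 (z = 4*(-7) = -28)
I(n) = ¼ (I(n) = ¼ + (⅛)*0 = ¼ + 0 = ¼)
u = -8 (u = -7 - 1 = -8)
H(S) = S/4
r = -9/4 (r = -(-18)/(-8) = -(-18)*(-1)/8 = -9*¼ = -9/4 ≈ -2.2500)
G(h, Z) = -9/4 + Z (G(h, Z) = Z - 9/4 = -9/4 + Z)
(z*H(3))*G(I(6*(-5)), -1) = (-7*3)*(-9/4 - 1) = -28*¾*(-13/4) = -21*(-13/4) = 273/4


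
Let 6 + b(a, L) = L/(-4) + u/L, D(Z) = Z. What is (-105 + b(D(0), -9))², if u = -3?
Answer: 1692601/144 ≈ 11754.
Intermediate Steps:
b(a, L) = -6 - 3/L - L/4 (b(a, L) = -6 + (L/(-4) - 3/L) = -6 + (L*(-¼) - 3/L) = -6 + (-L/4 - 3/L) = -6 + (-3/L - L/4) = -6 - 3/L - L/4)
(-105 + b(D(0), -9))² = (-105 + (-6 - 3/(-9) - ¼*(-9)))² = (-105 + (-6 - 3*(-⅑) + 9/4))² = (-105 + (-6 + ⅓ + 9/4))² = (-105 - 41/12)² = (-1301/12)² = 1692601/144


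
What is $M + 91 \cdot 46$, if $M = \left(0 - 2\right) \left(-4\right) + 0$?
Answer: $4194$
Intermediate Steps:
$M = 8$ ($M = \left(0 - 2\right) \left(-4\right) + 0 = \left(-2\right) \left(-4\right) + 0 = 8 + 0 = 8$)
$M + 91 \cdot 46 = 8 + 91 \cdot 46 = 8 + 4186 = 4194$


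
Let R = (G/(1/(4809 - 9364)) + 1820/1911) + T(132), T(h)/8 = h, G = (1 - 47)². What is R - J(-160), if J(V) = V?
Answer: -202380424/21 ≈ -9.6372e+6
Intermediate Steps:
G = 2116 (G = (-46)² = 2116)
T(h) = 8*h
R = -202383784/21 (R = (2116/(1/(4809 - 9364)) + 1820/1911) + 8*132 = (2116/(1/(-4555)) + 1820*(1/1911)) + 1056 = (2116/(-1/4555) + 20/21) + 1056 = (2116*(-4555) + 20/21) + 1056 = (-9638380 + 20/21) + 1056 = -202405960/21 + 1056 = -202383784/21 ≈ -9.6373e+6)
R - J(-160) = -202383784/21 - 1*(-160) = -202383784/21 + 160 = -202380424/21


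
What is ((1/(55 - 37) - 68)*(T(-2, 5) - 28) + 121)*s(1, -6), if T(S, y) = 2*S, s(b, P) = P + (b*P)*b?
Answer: -82628/3 ≈ -27543.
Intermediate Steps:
s(b, P) = P + P*b**2 (s(b, P) = P + (P*b)*b = P + P*b**2)
((1/(55 - 37) - 68)*(T(-2, 5) - 28) + 121)*s(1, -6) = ((1/(55 - 37) - 68)*(2*(-2) - 28) + 121)*(-6*(1 + 1**2)) = ((1/18 - 68)*(-4 - 28) + 121)*(-6*(1 + 1)) = ((1/18 - 68)*(-32) + 121)*(-6*2) = (-1223/18*(-32) + 121)*(-12) = (19568/9 + 121)*(-12) = (20657/9)*(-12) = -82628/3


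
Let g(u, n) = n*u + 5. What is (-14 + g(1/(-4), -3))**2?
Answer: 1089/16 ≈ 68.063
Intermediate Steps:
g(u, n) = 5 + n*u
(-14 + g(1/(-4), -3))**2 = (-14 + (5 - 3/(-4)))**2 = (-14 + (5 - 3*(-1)/4))**2 = (-14 + (5 - 3*(-1/4)))**2 = (-14 + (5 + 3/4))**2 = (-14 + 23/4)**2 = (-33/4)**2 = 1089/16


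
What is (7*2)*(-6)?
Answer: -84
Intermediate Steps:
(7*2)*(-6) = 14*(-6) = -84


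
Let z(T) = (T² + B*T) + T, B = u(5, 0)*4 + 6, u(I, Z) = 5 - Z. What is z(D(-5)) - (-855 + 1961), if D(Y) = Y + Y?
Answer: -1276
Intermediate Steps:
D(Y) = 2*Y
B = 26 (B = (5 - 1*0)*4 + 6 = (5 + 0)*4 + 6 = 5*4 + 6 = 20 + 6 = 26)
z(T) = T² + 27*T (z(T) = (T² + 26*T) + T = T² + 27*T)
z(D(-5)) - (-855 + 1961) = (2*(-5))*(27 + 2*(-5)) - (-855 + 1961) = -10*(27 - 10) - 1*1106 = -10*17 - 1106 = -170 - 1106 = -1276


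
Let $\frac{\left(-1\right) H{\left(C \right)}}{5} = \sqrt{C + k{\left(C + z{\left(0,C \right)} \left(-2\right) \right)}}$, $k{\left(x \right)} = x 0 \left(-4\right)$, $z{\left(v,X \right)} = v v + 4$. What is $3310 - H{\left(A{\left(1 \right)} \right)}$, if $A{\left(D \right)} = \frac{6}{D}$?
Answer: $3310 + 5 \sqrt{6} \approx 3322.2$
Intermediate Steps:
$z{\left(v,X \right)} = 4 + v^{2}$ ($z{\left(v,X \right)} = v^{2} + 4 = 4 + v^{2}$)
$k{\left(x \right)} = 0$ ($k{\left(x \right)} = 0 \left(-4\right) = 0$)
$H{\left(C \right)} = - 5 \sqrt{C}$ ($H{\left(C \right)} = - 5 \sqrt{C + 0} = - 5 \sqrt{C}$)
$3310 - H{\left(A{\left(1 \right)} \right)} = 3310 - - 5 \sqrt{\frac{6}{1}} = 3310 - - 5 \sqrt{6 \cdot 1} = 3310 - - 5 \sqrt{6} = 3310 + 5 \sqrt{6}$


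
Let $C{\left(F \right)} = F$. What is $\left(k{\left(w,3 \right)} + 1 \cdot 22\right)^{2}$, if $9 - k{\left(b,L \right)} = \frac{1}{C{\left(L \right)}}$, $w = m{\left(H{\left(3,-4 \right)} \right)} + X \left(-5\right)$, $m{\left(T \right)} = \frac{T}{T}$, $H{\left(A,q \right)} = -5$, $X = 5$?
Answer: $\frac{8464}{9} \approx 940.44$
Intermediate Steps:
$m{\left(T \right)} = 1$
$w = -24$ ($w = 1 + 5 \left(-5\right) = 1 - 25 = -24$)
$k{\left(b,L \right)} = 9 - \frac{1}{L}$
$\left(k{\left(w,3 \right)} + 1 \cdot 22\right)^{2} = \left(\left(9 - \frac{1}{3}\right) + 1 \cdot 22\right)^{2} = \left(\left(9 - \frac{1}{3}\right) + 22\right)^{2} = \left(\frac{26}{3} + 22\right)^{2} = \left(\frac{92}{3}\right)^{2} = \frac{8464}{9}$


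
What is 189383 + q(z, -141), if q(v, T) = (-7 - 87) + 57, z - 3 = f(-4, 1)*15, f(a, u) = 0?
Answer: 189346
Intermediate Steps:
z = 3 (z = 3 + 0*15 = 3 + 0 = 3)
q(v, T) = -37 (q(v, T) = -94 + 57 = -37)
189383 + q(z, -141) = 189383 - 37 = 189346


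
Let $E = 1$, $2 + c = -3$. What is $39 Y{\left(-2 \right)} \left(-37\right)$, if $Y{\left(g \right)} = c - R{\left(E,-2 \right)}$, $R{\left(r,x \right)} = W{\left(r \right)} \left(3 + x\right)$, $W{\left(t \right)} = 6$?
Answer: $15873$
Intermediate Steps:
$c = -5$ ($c = -2 - 3 = -5$)
$R{\left(r,x \right)} = 18 + 6 x$ ($R{\left(r,x \right)} = 6 \left(3 + x\right) = 18 + 6 x$)
$Y{\left(g \right)} = -11$ ($Y{\left(g \right)} = -5 - \left(18 + 6 \left(-2\right)\right) = -5 - \left(18 - 12\right) = -5 - 6 = -11$)
$39 Y{\left(-2 \right)} \left(-37\right) = 39 \left(-11\right) \left(-37\right) = \left(-429\right) \left(-37\right) = 15873$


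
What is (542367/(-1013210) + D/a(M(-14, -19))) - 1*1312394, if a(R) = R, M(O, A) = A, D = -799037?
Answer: -24455301796263/19250990 ≈ -1.2703e+6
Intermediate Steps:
(542367/(-1013210) + D/a(M(-14, -19))) - 1*1312394 = (542367/(-1013210) - 799037/(-19)) - 1*1312394 = (542367*(-1/1013210) - 799037*(-1/19)) - 1312394 = (-542367/1013210 + 799037/19) - 1312394 = 809581973797/19250990 - 1312394 = -24455301796263/19250990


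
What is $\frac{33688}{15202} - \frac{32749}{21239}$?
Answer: $\frac{108824567}{161437639} \approx 0.6741$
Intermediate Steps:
$\frac{33688}{15202} - \frac{32749}{21239} = 33688 \cdot \frac{1}{15202} - \frac{32749}{21239} = \frac{16844}{7601} - \frac{32749}{21239} = \frac{108824567}{161437639}$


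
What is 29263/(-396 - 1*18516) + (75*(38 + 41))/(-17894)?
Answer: -317842861/169205664 ≈ -1.8784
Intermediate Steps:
29263/(-396 - 1*18516) + (75*(38 + 41))/(-17894) = 29263/(-396 - 18516) + (75*79)*(-1/17894) = 29263/(-18912) + 5925*(-1/17894) = 29263*(-1/18912) - 5925/17894 = -29263/18912 - 5925/17894 = -317842861/169205664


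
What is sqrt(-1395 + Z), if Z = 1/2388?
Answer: I*sqrt(1988761623)/1194 ≈ 37.35*I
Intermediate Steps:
Z = 1/2388 ≈ 0.00041876
sqrt(-1395 + Z) = sqrt(-1395 + 1/2388) = sqrt(-3331259/2388) = I*sqrt(1988761623)/1194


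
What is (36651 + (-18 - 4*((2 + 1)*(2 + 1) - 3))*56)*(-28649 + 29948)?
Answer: 44554401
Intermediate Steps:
(36651 + (-18 - 4*((2 + 1)*(2 + 1) - 3))*56)*(-28649 + 29948) = (36651 + (-18 - 4*(3*3 - 3))*56)*1299 = (36651 + (-18 - 4*(9 - 3))*56)*1299 = (36651 + (-18 - 4*6)*56)*1299 = (36651 + (-18 - 24)*56)*1299 = (36651 - 42*56)*1299 = (36651 - 2352)*1299 = 34299*1299 = 44554401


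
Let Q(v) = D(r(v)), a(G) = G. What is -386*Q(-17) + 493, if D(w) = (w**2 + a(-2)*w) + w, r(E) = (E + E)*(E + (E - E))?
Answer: -128732823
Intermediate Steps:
r(E) = 2*E**2 (r(E) = (2*E)*(E + 0) = (2*E)*E = 2*E**2)
D(w) = w**2 - w (D(w) = (w**2 - 2*w) + w = w**2 - w)
Q(v) = 2*v**2*(-1 + 2*v**2) (Q(v) = (2*v**2)*(-1 + 2*v**2) = 2*v**2*(-1 + 2*v**2))
-386*Q(-17) + 493 = -386*(-17)**2*(-2 + 4*(-17)**2) + 493 = -111554*(-2 + 4*289) + 493 = -111554*(-2 + 1156) + 493 = -111554*1154 + 493 = -386*333506 + 493 = -128733316 + 493 = -128732823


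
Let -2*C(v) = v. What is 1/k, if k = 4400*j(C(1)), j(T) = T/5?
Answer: -1/440 ≈ -0.0022727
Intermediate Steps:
C(v) = -v/2
j(T) = T/5 (j(T) = T*(1/5) = T/5)
k = -440 (k = 4400*((-1/2*1)/5) = 4400*((1/5)*(-1/2)) = 4400*(-1/10) = -440)
1/k = 1/(-440) = -1/440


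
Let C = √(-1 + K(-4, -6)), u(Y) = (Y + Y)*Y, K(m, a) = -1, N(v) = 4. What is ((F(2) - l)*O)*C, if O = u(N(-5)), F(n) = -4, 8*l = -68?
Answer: 144*I*√2 ≈ 203.65*I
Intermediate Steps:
l = -17/2 (l = (⅛)*(-68) = -17/2 ≈ -8.5000)
u(Y) = 2*Y² (u(Y) = (2*Y)*Y = 2*Y²)
O = 32 (O = 2*4² = 2*16 = 32)
C = I*√2 (C = √(-1 - 1) = √(-2) = I*√2 ≈ 1.4142*I)
((F(2) - l)*O)*C = ((-4 - 1*(-17/2))*32)*(I*√2) = ((-4 + 17/2)*32)*(I*√2) = ((9/2)*32)*(I*√2) = 144*(I*√2) = 144*I*√2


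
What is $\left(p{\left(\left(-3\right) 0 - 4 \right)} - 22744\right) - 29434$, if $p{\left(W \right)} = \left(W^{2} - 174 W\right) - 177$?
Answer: $-51643$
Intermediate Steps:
$p{\left(W \right)} = -177 + W^{2} - 174 W$
$\left(p{\left(\left(-3\right) 0 - 4 \right)} - 22744\right) - 29434 = \left(\left(-177 + \left(\left(-3\right) 0 - 4\right)^{2} - 174 \left(\left(-3\right) 0 - 4\right)\right) - 22744\right) - 29434 = \left(\left(-177 + \left(0 - 4\right)^{2} - 174 \left(0 - 4\right)\right) - 22744\right) - 29434 = \left(\left(-177 + \left(-4\right)^{2} - -696\right) - 22744\right) - 29434 = \left(\left(-177 + 16 + 696\right) - 22744\right) - 29434 = \left(535 - 22744\right) - 29434 = -22209 - 29434 = -51643$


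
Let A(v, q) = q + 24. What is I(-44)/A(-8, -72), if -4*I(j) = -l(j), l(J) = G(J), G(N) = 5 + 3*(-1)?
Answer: -1/96 ≈ -0.010417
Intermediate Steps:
G(N) = 2 (G(N) = 5 - 3 = 2)
l(J) = 2
I(j) = ½ (I(j) = -(-1)*2/4 = -¼*(-2) = ½)
A(v, q) = 24 + q
I(-44)/A(-8, -72) = 1/(2*(24 - 72)) = (½)/(-48) = (½)*(-1/48) = -1/96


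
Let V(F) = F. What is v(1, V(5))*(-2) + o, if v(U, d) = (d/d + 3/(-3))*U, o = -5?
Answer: -5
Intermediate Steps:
v(U, d) = 0 (v(U, d) = (1 + 3*(-1/3))*U = (1 - 1)*U = 0*U = 0)
v(1, V(5))*(-2) + o = 0*(-2) - 5 = 0 - 5 = -5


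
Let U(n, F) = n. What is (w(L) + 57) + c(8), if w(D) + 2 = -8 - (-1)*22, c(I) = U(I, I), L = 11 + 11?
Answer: 77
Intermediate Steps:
L = 22
c(I) = I
w(D) = 12 (w(D) = -2 + (-8 - (-1)*22) = -2 + (-8 - 1*(-22)) = -2 + (-8 + 22) = -2 + 14 = 12)
(w(L) + 57) + c(8) = (12 + 57) + 8 = 69 + 8 = 77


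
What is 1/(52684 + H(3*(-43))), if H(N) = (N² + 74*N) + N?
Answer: 1/59650 ≈ 1.6764e-5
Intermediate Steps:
H(N) = N² + 75*N
1/(52684 + H(3*(-43))) = 1/(52684 + (3*(-43))*(75 + 3*(-43))) = 1/(52684 - 129*(75 - 129)) = 1/(52684 - 129*(-54)) = 1/(52684 + 6966) = 1/59650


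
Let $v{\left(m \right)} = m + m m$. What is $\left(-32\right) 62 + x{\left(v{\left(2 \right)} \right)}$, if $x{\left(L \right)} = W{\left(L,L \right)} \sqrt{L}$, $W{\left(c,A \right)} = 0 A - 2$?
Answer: $-1984 - 2 \sqrt{6} \approx -1988.9$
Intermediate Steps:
$v{\left(m \right)} = m + m^{2}$
$W{\left(c,A \right)} = -2$ ($W{\left(c,A \right)} = 0 - 2 = -2$)
$x{\left(L \right)} = - 2 \sqrt{L}$
$\left(-32\right) 62 + x{\left(v{\left(2 \right)} \right)} = \left(-32\right) 62 - 2 \sqrt{2 \left(1 + 2\right)} = -1984 - 2 \sqrt{2 \cdot 3} = -1984 - 2 \sqrt{6}$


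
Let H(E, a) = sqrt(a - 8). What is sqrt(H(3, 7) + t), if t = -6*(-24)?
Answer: sqrt(144 + I) ≈ 12.0 + 0.04167*I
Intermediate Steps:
t = 144
H(E, a) = sqrt(-8 + a)
sqrt(H(3, 7) + t) = sqrt(sqrt(-8 + 7) + 144) = sqrt(sqrt(-1) + 144) = sqrt(I + 144) = sqrt(144 + I)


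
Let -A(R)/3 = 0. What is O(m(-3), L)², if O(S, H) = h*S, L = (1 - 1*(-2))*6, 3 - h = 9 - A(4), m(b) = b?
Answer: 324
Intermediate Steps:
A(R) = 0 (A(R) = -3*0 = 0)
h = -6 (h = 3 - (9 - 1*0) = 3 - (9 + 0) = 3 - 1*9 = 3 - 9 = -6)
L = 18 (L = (1 + 2)*6 = 3*6 = 18)
O(S, H) = -6*S
O(m(-3), L)² = (-6*(-3))² = 18² = 324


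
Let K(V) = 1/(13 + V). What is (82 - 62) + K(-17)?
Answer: 79/4 ≈ 19.750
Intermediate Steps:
(82 - 62) + K(-17) = (82 - 62) + 1/(13 - 17) = 20 + 1/(-4) = 20 - ¼ = 79/4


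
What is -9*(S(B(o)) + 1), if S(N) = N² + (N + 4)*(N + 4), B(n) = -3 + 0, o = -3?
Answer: -99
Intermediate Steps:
B(n) = -3
S(N) = N² + (4 + N)² (S(N) = N² + (4 + N)*(4 + N) = N² + (4 + N)²)
-9*(S(B(o)) + 1) = -9*(((-3)² + (4 - 3)²) + 1) = -9*((9 + 1²) + 1) = -9*((9 + 1) + 1) = -9*(10 + 1) = -9*11 = -99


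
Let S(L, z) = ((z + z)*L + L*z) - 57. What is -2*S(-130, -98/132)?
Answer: -5116/11 ≈ -465.09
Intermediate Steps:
S(L, z) = -57 + 3*L*z (S(L, z) = ((2*z)*L + L*z) - 57 = (2*L*z + L*z) - 57 = 3*L*z - 57 = -57 + 3*L*z)
-2*S(-130, -98/132) = -2*(-57 + 3*(-130)*(-98/132)) = -2*(-57 + 3*(-130)*(-98*1/132)) = -2*(-57 + 3*(-130)*(-49/66)) = -2*(-57 + 3185/11) = -2*2558/11 = -5116/11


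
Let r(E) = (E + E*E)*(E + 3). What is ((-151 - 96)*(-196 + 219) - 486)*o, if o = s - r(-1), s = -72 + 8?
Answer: 394688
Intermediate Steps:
r(E) = (3 + E)*(E + E**2) (r(E) = (E + E**2)*(3 + E) = (3 + E)*(E + E**2))
s = -64
o = -64 (o = -64 - (-1)*(3 + (-1)**2 + 4*(-1)) = -64 - (-1)*(3 + 1 - 4) = -64 - (-1)*0 = -64 - 1*0 = -64 + 0 = -64)
((-151 - 96)*(-196 + 219) - 486)*o = ((-151 - 96)*(-196 + 219) - 486)*(-64) = (-247*23 - 486)*(-64) = (-5681 - 486)*(-64) = -6167*(-64) = 394688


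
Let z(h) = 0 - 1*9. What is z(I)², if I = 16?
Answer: 81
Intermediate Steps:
z(h) = -9 (z(h) = 0 - 9 = -9)
z(I)² = (-9)² = 81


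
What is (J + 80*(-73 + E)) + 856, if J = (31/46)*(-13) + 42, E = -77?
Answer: -511095/46 ≈ -11111.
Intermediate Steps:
J = 1529/46 (J = (31*(1/46))*(-13) + 42 = (31/46)*(-13) + 42 = -403/46 + 42 = 1529/46 ≈ 33.239)
(J + 80*(-73 + E)) + 856 = (1529/46 + 80*(-73 - 77)) + 856 = (1529/46 + 80*(-150)) + 856 = (1529/46 - 12000) + 856 = -550471/46 + 856 = -511095/46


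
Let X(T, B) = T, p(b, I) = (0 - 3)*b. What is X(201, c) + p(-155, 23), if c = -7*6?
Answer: 666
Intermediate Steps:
c = -42
p(b, I) = -3*b
X(201, c) + p(-155, 23) = 201 - 3*(-155) = 201 + 465 = 666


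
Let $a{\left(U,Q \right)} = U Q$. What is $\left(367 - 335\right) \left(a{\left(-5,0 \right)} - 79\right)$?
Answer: $-2528$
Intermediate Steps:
$a{\left(U,Q \right)} = Q U$
$\left(367 - 335\right) \left(a{\left(-5,0 \right)} - 79\right) = \left(367 - 335\right) \left(0 \left(-5\right) - 79\right) = 32 \left(0 - 79\right) = 32 \left(-79\right) = -2528$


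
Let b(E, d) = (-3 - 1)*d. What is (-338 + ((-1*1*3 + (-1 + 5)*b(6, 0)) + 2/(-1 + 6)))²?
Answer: 2900209/25 ≈ 1.1601e+5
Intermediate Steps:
b(E, d) = -4*d
(-338 + ((-1*1*3 + (-1 + 5)*b(6, 0)) + 2/(-1 + 6)))² = (-338 + ((-1*1*3 + (-1 + 5)*(-4*0)) + 2/(-1 + 6)))² = (-338 + ((-1*3 + 4*0) + 2/5))² = (-338 + ((-3 + 0) + 2*(⅕)))² = (-338 + (-3 + ⅖))² = (-338 - 13/5)² = (-1703/5)² = 2900209/25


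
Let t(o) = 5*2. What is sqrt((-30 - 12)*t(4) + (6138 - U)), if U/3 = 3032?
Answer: I*sqrt(3378) ≈ 58.121*I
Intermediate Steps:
U = 9096 (U = 3*3032 = 9096)
t(o) = 10
sqrt((-30 - 12)*t(4) + (6138 - U)) = sqrt((-30 - 12)*10 + (6138 - 1*9096)) = sqrt(-42*10 + (6138 - 9096)) = sqrt(-420 - 2958) = sqrt(-3378) = I*sqrt(3378)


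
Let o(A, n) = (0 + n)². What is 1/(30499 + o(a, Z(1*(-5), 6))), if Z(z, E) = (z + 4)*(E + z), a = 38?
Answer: 1/30500 ≈ 3.2787e-5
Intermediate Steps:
Z(z, E) = (4 + z)*(E + z)
o(A, n) = n²
1/(30499 + o(a, Z(1*(-5), 6))) = 1/(30499 + ((1*(-5))² + 4*6 + 4*(1*(-5)) + 6*(1*(-5)))²) = 1/(30499 + ((-5)² + 24 + 4*(-5) + 6*(-5))²) = 1/(30499 + (25 + 24 - 20 - 30)²) = 1/(30499 + (-1)²) = 1/(30499 + 1) = 1/30500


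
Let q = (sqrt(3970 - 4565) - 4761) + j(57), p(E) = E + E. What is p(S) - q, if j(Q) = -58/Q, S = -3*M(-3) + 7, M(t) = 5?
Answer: 270523/57 - I*sqrt(595) ≈ 4746.0 - 24.393*I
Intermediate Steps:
S = -8 (S = -3*5 + 7 = -15 + 7 = -8)
p(E) = 2*E
q = -271435/57 + I*sqrt(595) (q = (sqrt(3970 - 4565) - 4761) - 58/57 = (sqrt(-595) - 4761) - 58*1/57 = (I*sqrt(595) - 4761) - 58/57 = (-4761 + I*sqrt(595)) - 58/57 = -271435/57 + I*sqrt(595) ≈ -4762.0 + 24.393*I)
p(S) - q = 2*(-8) - (-271435/57 + I*sqrt(595)) = -16 + (271435/57 - I*sqrt(595)) = 270523/57 - I*sqrt(595)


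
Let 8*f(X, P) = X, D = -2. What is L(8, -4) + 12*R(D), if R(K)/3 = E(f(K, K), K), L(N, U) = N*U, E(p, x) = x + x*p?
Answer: -86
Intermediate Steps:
f(X, P) = X/8
E(p, x) = x + p*x
R(K) = 3*K*(1 + K/8) (R(K) = 3*(K*(1 + K/8)) = 3*K*(1 + K/8))
L(8, -4) + 12*R(D) = 8*(-4) + 12*((3/8)*(-2)*(8 - 2)) = -32 + 12*((3/8)*(-2)*6) = -32 + 12*(-9/2) = -32 - 54 = -86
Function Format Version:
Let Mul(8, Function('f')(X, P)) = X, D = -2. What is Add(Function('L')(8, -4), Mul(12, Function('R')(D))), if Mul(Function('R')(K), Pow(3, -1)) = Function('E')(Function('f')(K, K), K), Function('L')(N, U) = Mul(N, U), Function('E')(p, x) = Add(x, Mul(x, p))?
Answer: -86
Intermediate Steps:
Function('f')(X, P) = Mul(Rational(1, 8), X)
Function('E')(p, x) = Add(x, Mul(p, x))
Function('R')(K) = Mul(3, K, Add(1, Mul(Rational(1, 8), K))) (Function('R')(K) = Mul(3, Mul(K, Add(1, Mul(Rational(1, 8), K)))) = Mul(3, K, Add(1, Mul(Rational(1, 8), K))))
Add(Function('L')(8, -4), Mul(12, Function('R')(D))) = Add(Mul(8, -4), Mul(12, Mul(Rational(3, 8), -2, Add(8, -2)))) = Add(-32, Mul(12, Mul(Rational(3, 8), -2, 6))) = Add(-32, Mul(12, Rational(-9, 2))) = Add(-32, -54) = -86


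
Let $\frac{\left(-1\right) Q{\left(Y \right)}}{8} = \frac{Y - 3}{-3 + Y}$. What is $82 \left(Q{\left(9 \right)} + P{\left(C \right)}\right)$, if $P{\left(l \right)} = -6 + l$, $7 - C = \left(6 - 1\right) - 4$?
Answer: $-656$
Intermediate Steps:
$C = 6$ ($C = 7 - \left(\left(6 - 1\right) - 4\right) = 7 - \left(5 - 4\right) = 7 - 1 = 6$)
$Q{\left(Y \right)} = -8$ ($Q{\left(Y \right)} = - 8 \frac{Y - 3}{-3 + Y} = - 8 \frac{-3 + Y}{-3 + Y} = \left(-8\right) 1 = -8$)
$82 \left(Q{\left(9 \right)} + P{\left(C \right)}\right) = 82 \left(-8 + \left(-6 + 6\right)\right) = 82 \left(-8 + 0\right) = 82 \left(-8\right) = -656$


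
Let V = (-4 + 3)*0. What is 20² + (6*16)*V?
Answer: 400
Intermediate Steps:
V = 0 (V = -1*0 = 0)
20² + (6*16)*V = 20² + (6*16)*0 = 400 + 96*0 = 400 + 0 = 400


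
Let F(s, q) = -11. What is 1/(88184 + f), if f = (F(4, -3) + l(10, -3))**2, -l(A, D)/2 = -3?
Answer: 1/88209 ≈ 1.1337e-5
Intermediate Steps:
l(A, D) = 6 (l(A, D) = -2*(-3) = 6)
f = 25 (f = (-11 + 6)**2 = (-5)**2 = 25)
1/(88184 + f) = 1/(88184 + 25) = 1/88209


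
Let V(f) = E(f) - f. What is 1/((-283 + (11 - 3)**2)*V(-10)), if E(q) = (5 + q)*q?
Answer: -1/13140 ≈ -7.6103e-5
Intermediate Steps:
E(q) = q*(5 + q)
V(f) = -f + f*(5 + f) (V(f) = f*(5 + f) - f = -f + f*(5 + f))
1/((-283 + (11 - 3)**2)*V(-10)) = 1/((-283 + (11 - 3)**2)*((-10*(4 - 10)))) = 1/((-283 + 8**2)*((-10*(-6)))) = 1/((-283 + 64)*60) = (1/60)/(-219) = -1/219*1/60 = -1/13140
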